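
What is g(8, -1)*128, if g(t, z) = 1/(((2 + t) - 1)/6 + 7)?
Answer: 256/17 ≈ 15.059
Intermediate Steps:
g(t, z) = 1/(43/6 + t/6) (g(t, z) = 1/((1 + t)*(1/6) + 7) = 1/((1/6 + t/6) + 7) = 1/(43/6 + t/6))
g(8, -1)*128 = (6/(43 + 8))*128 = (6/51)*128 = (6*(1/51))*128 = (2/17)*128 = 256/17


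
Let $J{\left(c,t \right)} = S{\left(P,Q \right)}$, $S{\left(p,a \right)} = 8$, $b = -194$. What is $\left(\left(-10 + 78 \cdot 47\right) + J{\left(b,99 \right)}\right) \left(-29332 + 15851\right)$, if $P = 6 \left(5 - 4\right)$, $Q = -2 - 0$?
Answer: $-49394384$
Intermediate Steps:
$Q = -2$ ($Q = -2 + 0 = -2$)
$P = 6$ ($P = 6 \cdot 1 = 6$)
$J{\left(c,t \right)} = 8$
$\left(\left(-10 + 78 \cdot 47\right) + J{\left(b,99 \right)}\right) \left(-29332 + 15851\right) = \left(\left(-10 + 78 \cdot 47\right) + 8\right) \left(-29332 + 15851\right) = \left(\left(-10 + 3666\right) + 8\right) \left(-13481\right) = \left(3656 + 8\right) \left(-13481\right) = 3664 \left(-13481\right) = -49394384$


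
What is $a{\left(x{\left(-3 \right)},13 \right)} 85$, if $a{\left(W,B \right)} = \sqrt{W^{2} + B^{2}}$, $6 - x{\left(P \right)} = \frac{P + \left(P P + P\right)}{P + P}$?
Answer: $\frac{1105 \sqrt{5}}{2} \approx 1235.4$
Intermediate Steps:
$x{\left(P \right)} = 6 - \frac{P^{2} + 2 P}{2 P}$ ($x{\left(P \right)} = 6 - \frac{P + \left(P P + P\right)}{P + P} = 6 - \frac{P + \left(P^{2} + P\right)}{2 P} = 6 - \left(P + \left(P + P^{2}\right)\right) \frac{1}{2 P} = 6 - \left(P^{2} + 2 P\right) \frac{1}{2 P} = 6 - \frac{P^{2} + 2 P}{2 P}$)
$a{\left(W,B \right)} = \sqrt{B^{2} + W^{2}}$
$a{\left(x{\left(-3 \right)},13 \right)} 85 = \sqrt{13^{2} + \left(5 - - \frac{3}{2}\right)^{2}} \cdot 85 = \sqrt{169 + \left(5 + \frac{3}{2}\right)^{2}} \cdot 85 = \sqrt{169 + \left(\frac{13}{2}\right)^{2}} \cdot 85 = \sqrt{169 + \frac{169}{4}} \cdot 85 = \sqrt{\frac{845}{4}} \cdot 85 = \frac{13 \sqrt{5}}{2} \cdot 85 = \frac{1105 \sqrt{5}}{2}$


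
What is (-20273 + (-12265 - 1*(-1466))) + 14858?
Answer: -16214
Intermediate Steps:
(-20273 + (-12265 - 1*(-1466))) + 14858 = (-20273 + (-12265 + 1466)) + 14858 = (-20273 - 10799) + 14858 = -31072 + 14858 = -16214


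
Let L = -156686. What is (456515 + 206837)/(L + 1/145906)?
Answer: -96787036912/22861427515 ≈ -4.2336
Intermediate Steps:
(456515 + 206837)/(L + 1/145906) = (456515 + 206837)/(-156686 + 1/145906) = 663352/(-156686 + 1/145906) = 663352/(-22861427515/145906) = 663352*(-145906/22861427515) = -96787036912/22861427515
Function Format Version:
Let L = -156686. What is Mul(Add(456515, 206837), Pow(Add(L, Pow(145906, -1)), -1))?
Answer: Rational(-96787036912, 22861427515) ≈ -4.2336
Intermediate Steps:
Mul(Add(456515, 206837), Pow(Add(L, Pow(145906, -1)), -1)) = Mul(Add(456515, 206837), Pow(Add(-156686, Pow(145906, -1)), -1)) = Mul(663352, Pow(Add(-156686, Rational(1, 145906)), -1)) = Mul(663352, Pow(Rational(-22861427515, 145906), -1)) = Mul(663352, Rational(-145906, 22861427515)) = Rational(-96787036912, 22861427515)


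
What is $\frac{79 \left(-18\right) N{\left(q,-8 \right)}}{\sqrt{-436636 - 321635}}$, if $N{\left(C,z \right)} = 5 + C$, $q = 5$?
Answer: $\frac{4740 i \sqrt{758271}}{252757} \approx 16.33 i$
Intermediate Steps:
$\frac{79 \left(-18\right) N{\left(q,-8 \right)}}{\sqrt{-436636 - 321635}} = \frac{79 \left(-18\right) \left(5 + 5\right)}{\sqrt{-436636 - 321635}} = \frac{\left(-1422\right) 10}{\sqrt{-758271}} = - \frac{14220}{i \sqrt{758271}} = - 14220 \left(- \frac{i \sqrt{758271}}{758271}\right) = \frac{4740 i \sqrt{758271}}{252757}$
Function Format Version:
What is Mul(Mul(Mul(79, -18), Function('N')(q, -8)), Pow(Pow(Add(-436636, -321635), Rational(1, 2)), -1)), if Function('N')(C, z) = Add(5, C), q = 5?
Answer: Mul(Rational(4740, 252757), I, Pow(758271, Rational(1, 2))) ≈ Mul(16.330, I)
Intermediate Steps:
Mul(Mul(Mul(79, -18), Function('N')(q, -8)), Pow(Pow(Add(-436636, -321635), Rational(1, 2)), -1)) = Mul(Mul(Mul(79, -18), Add(5, 5)), Pow(Pow(Add(-436636, -321635), Rational(1, 2)), -1)) = Mul(Mul(-1422, 10), Pow(Pow(-758271, Rational(1, 2)), -1)) = Mul(-14220, Pow(Mul(I, Pow(758271, Rational(1, 2))), -1)) = Mul(-14220, Mul(Rational(-1, 758271), I, Pow(758271, Rational(1, 2)))) = Mul(Rational(4740, 252757), I, Pow(758271, Rational(1, 2)))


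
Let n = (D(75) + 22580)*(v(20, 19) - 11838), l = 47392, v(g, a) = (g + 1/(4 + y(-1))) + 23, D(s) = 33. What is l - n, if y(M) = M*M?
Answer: 1333816022/5 ≈ 2.6676e+8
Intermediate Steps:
y(M) = M²
v(g, a) = 116/5 + g (v(g, a) = (g + 1/(4 + (-1)²)) + 23 = (g + 1/(4 + 1)) + 23 = (g + 1/5) + 23 = (g + ⅕) + 23 = (⅕ + g) + 23 = 116/5 + g)
n = -1333579062/5 (n = (33 + 22580)*((116/5 + 20) - 11838) = 22613*(216/5 - 11838) = 22613*(-58974/5) = -1333579062/5 ≈ -2.6672e+8)
l - n = 47392 - 1*(-1333579062/5) = 47392 + 1333579062/5 = 1333816022/5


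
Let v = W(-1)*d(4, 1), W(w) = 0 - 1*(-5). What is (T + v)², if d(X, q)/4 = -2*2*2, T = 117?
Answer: 1849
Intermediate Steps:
W(w) = 5 (W(w) = 0 + 5 = 5)
d(X, q) = -32 (d(X, q) = 4*(-2*2*2) = 4*(-4*2) = 4*(-8) = -32)
v = -160 (v = 5*(-32) = -160)
(T + v)² = (117 - 160)² = (-43)² = 1849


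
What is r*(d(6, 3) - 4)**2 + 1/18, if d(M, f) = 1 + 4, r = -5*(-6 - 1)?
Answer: 631/18 ≈ 35.056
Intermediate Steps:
r = 35 (r = -5*(-7) = 35)
d(M, f) = 5
r*(d(6, 3) - 4)**2 + 1/18 = 35*(5 - 4)**2 + 1/18 = 35*1**2 + 1/18 = 35*1 + 1/18 = 35 + 1/18 = 631/18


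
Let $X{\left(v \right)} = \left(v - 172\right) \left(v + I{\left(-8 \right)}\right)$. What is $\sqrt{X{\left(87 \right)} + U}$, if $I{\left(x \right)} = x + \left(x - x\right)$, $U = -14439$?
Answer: $i \sqrt{21154} \approx 145.44 i$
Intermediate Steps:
$I{\left(x \right)} = x$ ($I{\left(x \right)} = x + 0 = x$)
$X{\left(v \right)} = \left(-172 + v\right) \left(-8 + v\right)$ ($X{\left(v \right)} = \left(v - 172\right) \left(v - 8\right) = \left(-172 + v\right) \left(-8 + v\right)$)
$\sqrt{X{\left(87 \right)} + U} = \sqrt{\left(1376 + 87^{2} - 15660\right) - 14439} = \sqrt{\left(1376 + 7569 - 15660\right) - 14439} = \sqrt{-6715 - 14439} = \sqrt{-21154} = i \sqrt{21154}$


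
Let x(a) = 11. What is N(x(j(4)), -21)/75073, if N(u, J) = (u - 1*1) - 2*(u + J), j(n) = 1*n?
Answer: 30/75073 ≈ 0.00039961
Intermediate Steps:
j(n) = n
N(u, J) = -1 - u - 2*J (N(u, J) = (u - 1) - 2*(J + u) = (-1 + u) + (-2*J - 2*u) = -1 - u - 2*J)
N(x(j(4)), -21)/75073 = (-1 - 1*11 - 2*(-21))/75073 = (-1 - 11 + 42)*(1/75073) = 30*(1/75073) = 30/75073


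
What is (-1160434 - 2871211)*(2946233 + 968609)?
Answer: -15783253175090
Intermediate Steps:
(-1160434 - 2871211)*(2946233 + 968609) = -4031645*3914842 = -15783253175090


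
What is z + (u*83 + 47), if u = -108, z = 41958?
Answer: 33041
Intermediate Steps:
z + (u*83 + 47) = 41958 + (-108*83 + 47) = 41958 + (-8964 + 47) = 41958 - 8917 = 33041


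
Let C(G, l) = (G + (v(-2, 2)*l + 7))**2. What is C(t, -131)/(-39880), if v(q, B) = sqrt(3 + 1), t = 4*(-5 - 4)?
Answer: -84681/39880 ≈ -2.1234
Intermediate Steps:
t = -36 (t = 4*(-9) = -36)
v(q, B) = 2 (v(q, B) = sqrt(4) = 2)
C(G, l) = (7 + G + 2*l)**2 (C(G, l) = (G + (2*l + 7))**2 = (G + (7 + 2*l))**2 = (7 + G + 2*l)**2)
C(t, -131)/(-39880) = (7 - 36 + 2*(-131))**2/(-39880) = (7 - 36 - 262)**2*(-1/39880) = (-291)**2*(-1/39880) = 84681*(-1/39880) = -84681/39880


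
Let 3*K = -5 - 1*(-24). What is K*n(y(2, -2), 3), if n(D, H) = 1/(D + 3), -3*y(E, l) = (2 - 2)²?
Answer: 19/9 ≈ 2.1111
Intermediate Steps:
y(E, l) = 0 (y(E, l) = -(2 - 2)²/3 = -⅓*0² = -⅓*0 = 0)
n(D, H) = 1/(3 + D)
K = 19/3 (K = (-5 - 1*(-24))/3 = (-5 + 24)/3 = (⅓)*19 = 19/3 ≈ 6.3333)
K*n(y(2, -2), 3) = 19/(3*(3 + 0)) = (19/3)/3 = (19/3)*(⅓) = 19/9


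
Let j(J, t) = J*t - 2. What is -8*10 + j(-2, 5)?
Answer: -92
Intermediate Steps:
j(J, t) = -2 + J*t
-8*10 + j(-2, 5) = -8*10 + (-2 - 2*5) = -80 + (-2 - 10) = -80 - 12 = -92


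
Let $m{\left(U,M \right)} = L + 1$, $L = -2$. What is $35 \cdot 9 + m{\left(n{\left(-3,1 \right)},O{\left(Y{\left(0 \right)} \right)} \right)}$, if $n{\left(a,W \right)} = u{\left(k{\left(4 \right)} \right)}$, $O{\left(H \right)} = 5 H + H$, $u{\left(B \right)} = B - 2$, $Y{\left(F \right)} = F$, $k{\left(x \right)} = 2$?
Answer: $314$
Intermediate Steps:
$u{\left(B \right)} = -2 + B$
$O{\left(H \right)} = 6 H$
$n{\left(a,W \right)} = 0$ ($n{\left(a,W \right)} = -2 + 2 = 0$)
$m{\left(U,M \right)} = -1$ ($m{\left(U,M \right)} = -2 + 1 = -1$)
$35 \cdot 9 + m{\left(n{\left(-3,1 \right)},O{\left(Y{\left(0 \right)} \right)} \right)} = 35 \cdot 9 - 1 = 315 - 1 = 314$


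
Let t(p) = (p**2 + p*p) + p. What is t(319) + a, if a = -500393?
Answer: -296552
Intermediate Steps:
t(p) = p + 2*p**2 (t(p) = (p**2 + p**2) + p = 2*p**2 + p = p + 2*p**2)
t(319) + a = 319*(1 + 2*319) - 500393 = 319*(1 + 638) - 500393 = 319*639 - 500393 = 203841 - 500393 = -296552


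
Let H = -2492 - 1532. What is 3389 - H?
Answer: 7413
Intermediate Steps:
H = -4024
3389 - H = 3389 - 1*(-4024) = 3389 + 4024 = 7413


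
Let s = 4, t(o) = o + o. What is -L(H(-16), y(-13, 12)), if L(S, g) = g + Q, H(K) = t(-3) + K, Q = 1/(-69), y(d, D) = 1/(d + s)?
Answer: 26/207 ≈ 0.12560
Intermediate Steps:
t(o) = 2*o
y(d, D) = 1/(4 + d) (y(d, D) = 1/(d + 4) = 1/(4 + d))
Q = -1/69 ≈ -0.014493
H(K) = -6 + K (H(K) = 2*(-3) + K = -6 + K)
L(S, g) = -1/69 + g (L(S, g) = g - 1/69 = -1/69 + g)
-L(H(-16), y(-13, 12)) = -(-1/69 + 1/(4 - 13)) = -(-1/69 + 1/(-9)) = -(-1/69 - ⅑) = -1*(-26/207) = 26/207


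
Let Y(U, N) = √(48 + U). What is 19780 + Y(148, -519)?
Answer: 19794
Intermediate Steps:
19780 + Y(148, -519) = 19780 + √(48 + 148) = 19780 + √196 = 19780 + 14 = 19794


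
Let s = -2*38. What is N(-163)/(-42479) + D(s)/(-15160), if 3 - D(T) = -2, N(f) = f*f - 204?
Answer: -79981159/128796328 ≈ -0.62099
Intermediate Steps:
N(f) = -204 + f**2 (N(f) = f**2 - 204 = -204 + f**2)
s = -76
D(T) = 5 (D(T) = 3 - 1*(-2) = 3 + 2 = 5)
N(-163)/(-42479) + D(s)/(-15160) = (-204 + (-163)**2)/(-42479) + 5/(-15160) = (-204 + 26569)*(-1/42479) + 5*(-1/15160) = 26365*(-1/42479) - 1/3032 = -26365/42479 - 1/3032 = -79981159/128796328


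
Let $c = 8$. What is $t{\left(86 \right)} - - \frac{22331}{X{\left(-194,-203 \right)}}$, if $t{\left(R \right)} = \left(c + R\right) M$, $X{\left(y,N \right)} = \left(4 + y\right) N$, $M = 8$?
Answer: $\frac{29026971}{38570} \approx 752.58$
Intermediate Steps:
$X{\left(y,N \right)} = N \left(4 + y\right)$
$t{\left(R \right)} = 64 + 8 R$ ($t{\left(R \right)} = \left(8 + R\right) 8 = 64 + 8 R$)
$t{\left(86 \right)} - - \frac{22331}{X{\left(-194,-203 \right)}} = \left(64 + 8 \cdot 86\right) - - \frac{22331}{\left(-203\right) \left(4 - 194\right)} = \left(64 + 688\right) - - \frac{22331}{\left(-203\right) \left(-190\right)} = 752 - - \frac{22331}{38570} = 752 + \frac{22331}{38570} = \frac{29026971}{38570}$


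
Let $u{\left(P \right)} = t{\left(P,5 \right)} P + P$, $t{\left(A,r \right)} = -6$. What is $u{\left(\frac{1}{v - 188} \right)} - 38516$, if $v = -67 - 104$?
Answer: $- \frac{13827239}{359} \approx -38516.0$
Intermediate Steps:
$v = -171$
$u{\left(P \right)} = - 5 P$ ($u{\left(P \right)} = - 6 P + P = - 5 P$)
$u{\left(\frac{1}{v - 188} \right)} - 38516 = - \frac{5}{-171 - 188} - 38516 = - \frac{5}{-359} - 38516 = \left(-5\right) \left(- \frac{1}{359}\right) - 38516 = \frac{5}{359} - 38516 = - \frac{13827239}{359}$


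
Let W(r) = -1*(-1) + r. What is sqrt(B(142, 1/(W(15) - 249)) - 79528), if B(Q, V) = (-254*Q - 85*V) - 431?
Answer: I*sqrt(6298969998)/233 ≈ 340.63*I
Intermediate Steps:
W(r) = 1 + r
B(Q, V) = -431 - 254*Q - 85*V
sqrt(B(142, 1/(W(15) - 249)) - 79528) = sqrt((-431 - 254*142 - 85/((1 + 15) - 249)) - 79528) = sqrt((-431 - 36068 - 85/(16 - 249)) - 79528) = sqrt((-431 - 36068 - 85/(-233)) - 79528) = sqrt((-431 - 36068 - 85*(-1/233)) - 79528) = sqrt((-431 - 36068 + 85/233) - 79528) = sqrt(-8504182/233 - 79528) = sqrt(-27034206/233) = I*sqrt(6298969998)/233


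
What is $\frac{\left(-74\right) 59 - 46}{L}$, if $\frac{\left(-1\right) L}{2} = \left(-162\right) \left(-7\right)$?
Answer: $\frac{1103}{567} \approx 1.9453$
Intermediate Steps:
$L = -2268$ ($L = - 2 \left(\left(-162\right) \left(-7\right)\right) = \left(-2\right) 1134 = -2268$)
$\frac{\left(-74\right) 59 - 46}{L} = \frac{\left(-74\right) 59 - 46}{-2268} = \left(-4366 - 46\right) \left(- \frac{1}{2268}\right) = \left(-4412\right) \left(- \frac{1}{2268}\right) = \frac{1103}{567}$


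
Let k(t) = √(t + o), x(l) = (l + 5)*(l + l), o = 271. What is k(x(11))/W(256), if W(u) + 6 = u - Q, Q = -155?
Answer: √623/405 ≈ 0.061630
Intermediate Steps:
W(u) = 149 + u (W(u) = -6 + (u - 1*(-155)) = -6 + (u + 155) = -6 + (155 + u) = 149 + u)
x(l) = 2*l*(5 + l) (x(l) = (5 + l)*(2*l) = 2*l*(5 + l))
k(t) = √(271 + t) (k(t) = √(t + 271) = √(271 + t))
k(x(11))/W(256) = √(271 + 2*11*(5 + 11))/(149 + 256) = √(271 + 2*11*16)/405 = √(271 + 352)*(1/405) = √623*(1/405) = √623/405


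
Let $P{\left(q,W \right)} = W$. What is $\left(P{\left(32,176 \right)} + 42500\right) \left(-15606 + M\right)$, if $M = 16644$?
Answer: $44297688$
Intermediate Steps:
$\left(P{\left(32,176 \right)} + 42500\right) \left(-15606 + M\right) = \left(176 + 42500\right) \left(-15606 + 16644\right) = 42676 \cdot 1038 = 44297688$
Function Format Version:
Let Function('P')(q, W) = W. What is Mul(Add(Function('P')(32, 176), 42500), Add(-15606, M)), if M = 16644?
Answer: 44297688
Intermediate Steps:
Mul(Add(Function('P')(32, 176), 42500), Add(-15606, M)) = Mul(Add(176, 42500), Add(-15606, 16644)) = Mul(42676, 1038) = 44297688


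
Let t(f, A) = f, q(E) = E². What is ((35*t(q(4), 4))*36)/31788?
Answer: 560/883 ≈ 0.63420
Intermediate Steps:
((35*t(q(4), 4))*36)/31788 = ((35*4²)*36)/31788 = ((35*16)*36)*(1/31788) = (560*36)*(1/31788) = 20160*(1/31788) = 560/883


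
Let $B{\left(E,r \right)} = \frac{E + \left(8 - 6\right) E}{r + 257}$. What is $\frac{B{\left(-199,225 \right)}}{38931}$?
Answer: $- \frac{199}{6254914} \approx -3.1815 \cdot 10^{-5}$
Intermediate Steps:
$B{\left(E,r \right)} = \frac{3 E}{257 + r}$ ($B{\left(E,r \right)} = \frac{E + 2 E}{257 + r} = \frac{3 E}{257 + r}$)
$\frac{B{\left(-199,225 \right)}}{38931} = \frac{3 \left(-199\right) \frac{1}{257 + 225}}{38931} = 3 \left(-199\right) \frac{1}{482} \cdot \frac{1}{38931} = \left(- \frac{597}{482}\right) \frac{1}{38931} = - \frac{199}{6254914}$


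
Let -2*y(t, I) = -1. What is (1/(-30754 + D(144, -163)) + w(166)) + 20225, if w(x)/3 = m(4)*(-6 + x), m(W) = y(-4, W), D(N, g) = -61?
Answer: 630628974/30815 ≈ 20465.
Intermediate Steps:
y(t, I) = ½ (y(t, I) = -½*(-1) = ½)
m(W) = ½
w(x) = -9 + 3*x/2 (w(x) = 3*((-6 + x)/2) = 3*(-3 + x/2) = -9 + 3*x/2)
(1/(-30754 + D(144, -163)) + w(166)) + 20225 = (1/(-30754 - 61) + (-9 + (3/2)*166)) + 20225 = (1/(-30815) + (-9 + 249)) + 20225 = (-1/30815 + 240) + 20225 = 7395599/30815 + 20225 = 630628974/30815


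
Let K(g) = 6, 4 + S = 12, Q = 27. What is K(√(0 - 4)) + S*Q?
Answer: 222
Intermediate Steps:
S = 8 (S = -4 + 12 = 8)
K(√(0 - 4)) + S*Q = 6 + 8*27 = 6 + 216 = 222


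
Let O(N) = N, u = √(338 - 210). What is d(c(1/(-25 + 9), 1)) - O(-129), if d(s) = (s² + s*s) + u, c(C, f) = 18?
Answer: 777 + 8*√2 ≈ 788.31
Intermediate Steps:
u = 8*√2 (u = √128 = 8*√2 ≈ 11.314)
d(s) = 2*s² + 8*√2 (d(s) = (s² + s*s) + 8*√2 = (s² + s²) + 8*√2 = 2*s² + 8*√2)
d(c(1/(-25 + 9), 1)) - O(-129) = (2*18² + 8*√2) - 1*(-129) = (2*324 + 8*√2) + 129 = (648 + 8*√2) + 129 = 777 + 8*√2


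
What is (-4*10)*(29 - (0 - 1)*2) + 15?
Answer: -1225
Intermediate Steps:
(-4*10)*(29 - (0 - 1)*2) + 15 = -40*(29 - (-1)*2) + 15 = -40*(29 - 1*(-2)) + 15 = -40*(29 + 2) + 15 = -40*31 + 15 = -1240 + 15 = -1225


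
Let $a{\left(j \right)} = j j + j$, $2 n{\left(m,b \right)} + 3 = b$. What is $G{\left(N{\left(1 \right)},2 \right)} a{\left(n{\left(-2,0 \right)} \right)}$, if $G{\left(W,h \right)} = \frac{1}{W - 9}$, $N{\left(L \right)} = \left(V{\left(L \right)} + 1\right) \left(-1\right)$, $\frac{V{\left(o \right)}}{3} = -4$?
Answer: $\frac{3}{8} \approx 0.375$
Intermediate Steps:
$V{\left(o \right)} = -12$ ($V{\left(o \right)} = 3 \left(-4\right) = -12$)
$n{\left(m,b \right)} = - \frac{3}{2} + \frac{b}{2}$
$N{\left(L \right)} = 11$ ($N{\left(L \right)} = \left(-12 + 1\right) \left(-1\right) = \left(-11\right) \left(-1\right) = 11$)
$a{\left(j \right)} = j + j^{2}$ ($a{\left(j \right)} = j^{2} + j = j + j^{2}$)
$G{\left(W,h \right)} = \frac{1}{-9 + W}$
$G{\left(N{\left(1 \right)},2 \right)} a{\left(n{\left(-2,0 \right)} \right)} = \frac{\left(- \frac{3}{2} + \frac{1}{2} \cdot 0\right) \left(1 + \left(- \frac{3}{2} + \frac{1}{2} \cdot 0\right)\right)}{-9 + 11} = \frac{\left(- \frac{3}{2} + 0\right) \left(1 + \left(- \frac{3}{2} + 0\right)\right)}{2} = \frac{\left(- \frac{3}{2}\right) \left(1 - \frac{3}{2}\right)}{2} = \frac{\left(- \frac{3}{2}\right) \left(- \frac{1}{2}\right)}{2} = \frac{1}{2} \cdot \frac{3}{4} = \frac{3}{8}$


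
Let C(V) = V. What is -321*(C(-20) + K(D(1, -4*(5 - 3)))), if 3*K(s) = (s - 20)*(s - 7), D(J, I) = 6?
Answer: 4922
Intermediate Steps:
K(s) = (-20 + s)*(-7 + s)/3 (K(s) = ((s - 20)*(s - 7))/3 = ((-20 + s)*(-7 + s))/3 = (-20 + s)*(-7 + s)/3)
-321*(C(-20) + K(D(1, -4*(5 - 3)))) = -321*(-20 + (140/3 - 9*6 + (⅓)*6²)) = -321*(-20 + (140/3 - 54 + (⅓)*36)) = -321*(-20 + (140/3 - 54 + 12)) = -321*(-20 + 14/3) = -321*(-46/3) = 4922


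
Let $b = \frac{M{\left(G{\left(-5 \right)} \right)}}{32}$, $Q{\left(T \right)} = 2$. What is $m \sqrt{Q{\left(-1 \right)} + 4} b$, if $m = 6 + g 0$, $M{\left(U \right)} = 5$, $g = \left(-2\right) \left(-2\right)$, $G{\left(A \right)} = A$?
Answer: $\frac{15 \sqrt{6}}{16} \approx 2.2964$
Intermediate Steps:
$g = 4$
$m = 6$ ($m = 6 + 4 \cdot 0 = 6 + 0 = 6$)
$b = \frac{5}{32} \approx 0.15625$
$m \sqrt{Q{\left(-1 \right)} + 4} b = 6 \sqrt{2 + 4} \cdot \frac{5}{32} = 6 \sqrt{6} \cdot \frac{5}{32} = \frac{15 \sqrt{6}}{16}$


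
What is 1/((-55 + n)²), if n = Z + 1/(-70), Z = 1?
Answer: 4900/14295961 ≈ 0.00034275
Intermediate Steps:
n = 69/70 (n = 1 + 1/(-70) = 1 - 1/70 = 69/70 ≈ 0.98571)
1/((-55 + n)²) = 1/((-55 + 69/70)²) = 1/((-3781/70)²) = 1/(14295961/4900) = 4900/14295961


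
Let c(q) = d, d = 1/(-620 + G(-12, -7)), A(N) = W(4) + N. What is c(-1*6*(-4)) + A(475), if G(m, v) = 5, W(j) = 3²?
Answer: 297659/615 ≈ 484.00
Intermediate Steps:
W(j) = 9
A(N) = 9 + N
d = -1/615 (d = 1/(-620 + 5) = 1/(-615) = -1/615 ≈ -0.0016260)
c(q) = -1/615
c(-1*6*(-4)) + A(475) = -1/615 + (9 + 475) = -1/615 + 484 = 297659/615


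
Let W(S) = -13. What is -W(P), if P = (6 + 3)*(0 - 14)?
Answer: 13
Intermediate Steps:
P = -126 (P = 9*(-14) = -126)
-W(P) = -1*(-13) = 13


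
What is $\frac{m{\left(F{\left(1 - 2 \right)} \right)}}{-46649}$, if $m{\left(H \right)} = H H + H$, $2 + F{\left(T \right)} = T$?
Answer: $- \frac{6}{46649} \approx -0.00012862$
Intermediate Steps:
$F{\left(T \right)} = -2 + T$
$m{\left(H \right)} = H + H^{2}$ ($m{\left(H \right)} = H^{2} + H = H + H^{2}$)
$\frac{m{\left(F{\left(1 - 2 \right)} \right)}}{-46649} = \frac{\left(-2 + \left(1 - 2\right)\right) \left(1 + \left(-2 + \left(1 - 2\right)\right)\right)}{-46649} = \left(-2 - 1\right) \left(1 - 3\right) \left(- \frac{1}{46649}\right) = - 3 \left(1 - 3\right) \left(- \frac{1}{46649}\right) = \left(-3\right) \left(-2\right) \left(- \frac{1}{46649}\right) = 6 \left(- \frac{1}{46649}\right) = - \frac{6}{46649}$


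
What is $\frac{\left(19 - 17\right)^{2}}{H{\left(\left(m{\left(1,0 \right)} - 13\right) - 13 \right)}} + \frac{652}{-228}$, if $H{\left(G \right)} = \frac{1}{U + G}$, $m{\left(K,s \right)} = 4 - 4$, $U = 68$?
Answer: $\frac{9413}{57} \approx 165.14$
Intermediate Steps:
$m{\left(K,s \right)} = 0$ ($m{\left(K,s \right)} = 4 - 4 = 0$)
$H{\left(G \right)} = \frac{1}{68 + G}$
$\frac{\left(19 - 17\right)^{2}}{H{\left(\left(m{\left(1,0 \right)} - 13\right) - 13 \right)}} + \frac{652}{-228} = \frac{\left(19 - 17\right)^{2}}{\frac{1}{68 + \left(\left(0 - 13\right) - 13\right)}} + \frac{652}{-228} = \frac{2^{2}}{\frac{1}{68 - 26}} + 652 \left(- \frac{1}{228}\right) = \frac{4}{\frac{1}{68 - 26}} - \frac{163}{57} = \frac{4}{\frac{1}{42}} - \frac{163}{57} = 4 \frac{1}{\frac{1}{42}} - \frac{163}{57} = 4 \cdot 42 - \frac{163}{57} = 168 - \frac{163}{57} = \frac{9413}{57}$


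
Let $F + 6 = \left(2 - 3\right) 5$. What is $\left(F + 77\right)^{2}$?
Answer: $4356$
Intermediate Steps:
$F = -11$ ($F = -6 + \left(2 - 3\right) 5 = -6 - 5 = -11$)
$\left(F + 77\right)^{2} = \left(-11 + 77\right)^{2} = 66^{2} = 4356$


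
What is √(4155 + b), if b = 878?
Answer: √5033 ≈ 70.944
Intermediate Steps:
√(4155 + b) = √(4155 + 878) = √5033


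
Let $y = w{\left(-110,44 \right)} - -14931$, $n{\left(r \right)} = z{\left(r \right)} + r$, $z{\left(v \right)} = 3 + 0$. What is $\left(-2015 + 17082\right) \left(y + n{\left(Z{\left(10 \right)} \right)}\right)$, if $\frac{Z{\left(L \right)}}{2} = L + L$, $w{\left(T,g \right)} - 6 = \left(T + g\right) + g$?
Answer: $225372186$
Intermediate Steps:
$z{\left(v \right)} = 3$
$w{\left(T,g \right)} = 6 + T + 2 g$ ($w{\left(T,g \right)} = 6 + \left(\left(T + g\right) + g\right) = 6 + \left(T + 2 g\right) = 6 + T + 2 g$)
$Z{\left(L \right)} = 4 L$ ($Z{\left(L \right)} = 2 \left(L + L\right) = 2 \cdot 2 L = 4 L$)
$n{\left(r \right)} = 3 + r$
$y = 14915$ ($y = \left(6 - 110 + 2 \cdot 44\right) - -14931 = \left(6 - 110 + 88\right) + 14931 = -16 + 14931 = 14915$)
$\left(-2015 + 17082\right) \left(y + n{\left(Z{\left(10 \right)} \right)}\right) = \left(-2015 + 17082\right) \left(14915 + \left(3 + 4 \cdot 10\right)\right) = 15067 \left(14915 + \left(3 + 40\right)\right) = 15067 \left(14915 + 43\right) = 15067 \cdot 14958 = 225372186$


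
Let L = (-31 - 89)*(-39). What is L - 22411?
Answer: -17731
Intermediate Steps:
L = 4680 (L = -120*(-39) = 4680)
L - 22411 = 4680 - 22411 = -17731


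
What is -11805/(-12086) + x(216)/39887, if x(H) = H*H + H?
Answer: 1037361027/482074282 ≈ 2.1519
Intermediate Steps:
x(H) = H + H**2 (x(H) = H**2 + H = H + H**2)
-11805/(-12086) + x(216)/39887 = -11805/(-12086) + (216*(1 + 216))/39887 = -11805*(-1/12086) + (216*217)*(1/39887) = 11805/12086 + 46872*(1/39887) = 11805/12086 + 46872/39887 = 1037361027/482074282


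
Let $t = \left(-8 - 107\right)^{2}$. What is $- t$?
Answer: $-13225$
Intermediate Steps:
$t = 13225$ ($t = \left(-115\right)^{2} = 13225$)
$- t = \left(-1\right) 13225 = -13225$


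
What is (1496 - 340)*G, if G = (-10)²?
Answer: 115600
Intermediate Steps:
G = 100
(1496 - 340)*G = (1496 - 340)*100 = 1156*100 = 115600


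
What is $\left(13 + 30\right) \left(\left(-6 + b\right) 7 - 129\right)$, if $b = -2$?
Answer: $-7955$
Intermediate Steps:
$\left(13 + 30\right) \left(\left(-6 + b\right) 7 - 129\right) = \left(13 + 30\right) \left(\left(-6 - 2\right) 7 - 129\right) = 43 \left(\left(-8\right) 7 - 129\right) = 43 \left(-56 - 129\right) = 43 \left(-185\right) = -7955$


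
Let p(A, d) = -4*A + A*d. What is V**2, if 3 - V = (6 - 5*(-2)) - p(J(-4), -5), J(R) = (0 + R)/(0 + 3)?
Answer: 1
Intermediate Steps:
J(R) = R/3
V = -1 (V = 3 - ((6 - 5*(-2)) - (1/3)*(-4)*(-4 - 5)) = 3 - ((6 + 10) - (-4)*(-9)/3) = 3 - (16 - 1*12) = 3 - (16 - 12) = 3 - 1*4 = 3 - 4 = -1)
V**2 = (-1)**2 = 1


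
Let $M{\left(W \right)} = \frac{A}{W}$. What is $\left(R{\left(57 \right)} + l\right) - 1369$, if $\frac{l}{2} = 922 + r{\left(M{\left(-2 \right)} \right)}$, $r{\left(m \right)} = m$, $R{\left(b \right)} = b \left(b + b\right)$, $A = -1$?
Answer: $6974$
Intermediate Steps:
$R{\left(b \right)} = 2 b^{2}$ ($R{\left(b \right)} = b 2 b = 2 b^{2}$)
$M{\left(W \right)} = - \frac{1}{W}$
$l = 1845$ ($l = 2 \left(922 - \frac{1}{-2}\right) = 2 \left(922 - - \frac{1}{2}\right) = 2 \left(922 + \frac{1}{2}\right) = 2 \cdot \frac{1845}{2} = 1845$)
$\left(R{\left(57 \right)} + l\right) - 1369 = \left(2 \cdot 57^{2} + 1845\right) - 1369 = \left(2 \cdot 3249 + 1845\right) - 1369 = \left(6498 + 1845\right) - 1369 = 8343 - 1369 = 6974$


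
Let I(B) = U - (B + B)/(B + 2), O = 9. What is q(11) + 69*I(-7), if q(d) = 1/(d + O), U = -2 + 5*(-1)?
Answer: -13523/20 ≈ -676.15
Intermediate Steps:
U = -7 (U = -2 - 5 = -7)
I(B) = -7 - 2*B/(2 + B) (I(B) = -7 - (B + B)/(B + 2) = -7 - 2*B/(2 + B))
q(d) = 1/(9 + d) (q(d) = 1/(d + 9) = 1/(9 + d))
q(11) + 69*I(-7) = 1/(9 + 11) + 69*((-14 - 9*(-7))/(2 - 7)) = 1/20 + 69*((-14 + 63)/(-5)) = 1/20 + 69*(-1/5*49) = 1/20 + 69*(-49/5) = 1/20 - 3381/5 = -13523/20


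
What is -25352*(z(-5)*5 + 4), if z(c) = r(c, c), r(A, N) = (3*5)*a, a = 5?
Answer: -9608408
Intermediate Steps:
r(A, N) = 75 (r(A, N) = (3*5)*5 = 15*5 = 75)
z(c) = 75
-25352*(z(-5)*5 + 4) = -25352*(75*5 + 4) = -25352*(375 + 4) = -25352*379 = -9608408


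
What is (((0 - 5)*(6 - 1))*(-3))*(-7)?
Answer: -525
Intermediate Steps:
(((0 - 5)*(6 - 1))*(-3))*(-7) = (-5*5*(-3))*(-7) = -25*(-3)*(-7) = 75*(-7) = -525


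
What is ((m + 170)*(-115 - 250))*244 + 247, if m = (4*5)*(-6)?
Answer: -4452753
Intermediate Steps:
m = -120 (m = 20*(-6) = -120)
((m + 170)*(-115 - 250))*244 + 247 = ((-120 + 170)*(-115 - 250))*244 + 247 = (50*(-365))*244 + 247 = -18250*244 + 247 = -4453000 + 247 = -4452753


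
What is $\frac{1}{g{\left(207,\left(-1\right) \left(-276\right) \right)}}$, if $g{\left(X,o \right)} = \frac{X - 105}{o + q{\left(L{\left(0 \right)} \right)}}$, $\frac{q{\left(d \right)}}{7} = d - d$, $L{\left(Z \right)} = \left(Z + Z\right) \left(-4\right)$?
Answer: $\frac{46}{17} \approx 2.7059$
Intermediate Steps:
$L{\left(Z \right)} = - 8 Z$ ($L{\left(Z \right)} = 2 Z \left(-4\right) = - 8 Z$)
$q{\left(d \right)} = 0$ ($q{\left(d \right)} = 7 \left(d - d\right) = 7 \cdot 0 = 0$)
$g{\left(X,o \right)} = \frac{-105 + X}{o}$ ($g{\left(X,o \right)} = \frac{X - 105}{o + 0} = \frac{-105 + X}{o}$)
$\frac{1}{g{\left(207,\left(-1\right) \left(-276\right) \right)}} = \frac{1}{\frac{1}{\left(-1\right) \left(-276\right)} \left(-105 + 207\right)} = \frac{1}{\frac{1}{276} \cdot 102} = \frac{1}{\frac{17}{46}} = \frac{46}{17}$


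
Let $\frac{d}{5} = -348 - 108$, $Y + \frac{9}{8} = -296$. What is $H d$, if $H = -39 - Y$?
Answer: $-588525$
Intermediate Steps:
$Y = - \frac{2377}{8}$ ($Y = - \frac{9}{8} - 296 = - \frac{2377}{8} \approx -297.13$)
$d = -2280$ ($d = 5 \left(-348 - 108\right) = 5 \left(-456\right) = -2280$)
$H = \frac{2065}{8}$ ($H = -39 - - \frac{2377}{8} = -39 + \frac{2377}{8} = \frac{2065}{8} \approx 258.13$)
$H d = \frac{2065}{8} \left(-2280\right) = -588525$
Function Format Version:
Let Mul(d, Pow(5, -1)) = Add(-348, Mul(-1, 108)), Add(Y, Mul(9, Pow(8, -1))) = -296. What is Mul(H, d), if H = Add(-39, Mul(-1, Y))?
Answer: -588525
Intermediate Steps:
Y = Rational(-2377, 8) (Y = Add(Rational(-9, 8), -296) = Rational(-2377, 8) ≈ -297.13)
d = -2280 (d = Mul(5, Add(-348, Mul(-1, 108))) = Mul(5, Add(-348, -108)) = Mul(5, -456) = -2280)
H = Rational(2065, 8) (H = Add(-39, Mul(-1, Rational(-2377, 8))) = Add(-39, Rational(2377, 8)) = Rational(2065, 8) ≈ 258.13)
Mul(H, d) = Mul(Rational(2065, 8), -2280) = -588525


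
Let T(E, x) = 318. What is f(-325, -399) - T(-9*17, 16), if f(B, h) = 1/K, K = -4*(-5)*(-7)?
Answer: -44521/140 ≈ -318.01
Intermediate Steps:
K = -140 (K = 20*(-7) = -140)
f(B, h) = -1/140 (f(B, h) = 1/(-140) = -1/140)
f(-325, -399) - T(-9*17, 16) = -1/140 - 1*318 = -1/140 - 318 = -44521/140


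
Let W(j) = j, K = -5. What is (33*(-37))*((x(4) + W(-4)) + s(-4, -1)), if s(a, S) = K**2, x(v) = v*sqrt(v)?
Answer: -35409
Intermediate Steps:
x(v) = v**(3/2)
s(a, S) = 25 (s(a, S) = (-5)**2 = 25)
(33*(-37))*((x(4) + W(-4)) + s(-4, -1)) = (33*(-37))*((4**(3/2) - 4) + 25) = -1221*((8 - 4) + 25) = -1221*(4 + 25) = -1221*29 = -35409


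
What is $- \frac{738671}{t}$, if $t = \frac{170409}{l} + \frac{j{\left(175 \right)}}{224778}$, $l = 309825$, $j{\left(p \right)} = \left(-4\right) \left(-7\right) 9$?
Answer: $- \frac{2857911691029075}{2132348339} \approx -1.3403 \cdot 10^{6}$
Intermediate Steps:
$j{\left(p \right)} = 252$ ($j{\left(p \right)} = 28 \cdot 9 = 252$)
$t = \frac{2132348339}{3868991325}$ ($t = \frac{170409}{309825} + \frac{252}{224778} = 170409 \cdot \frac{1}{309825} + 252 \cdot \frac{1}{224778} = \frac{56803}{103275} + \frac{42}{37463} = \frac{2132348339}{3868991325} \approx 0.55114$)
$- \frac{738671}{t} = - \frac{738671}{\frac{2132348339}{3868991325}} = \left(-738671\right) \frac{3868991325}{2132348339} = - \frac{2857911691029075}{2132348339}$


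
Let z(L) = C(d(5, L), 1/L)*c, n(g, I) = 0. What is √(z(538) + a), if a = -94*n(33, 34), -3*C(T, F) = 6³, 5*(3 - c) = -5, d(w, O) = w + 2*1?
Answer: 12*I*√2 ≈ 16.971*I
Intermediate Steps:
d(w, O) = 2 + w (d(w, O) = w + 2 = 2 + w)
c = 4 (c = 3 - ⅕*(-5) = 3 + 1 = 4)
C(T, F) = -72 (C(T, F) = -⅓*6³ = -⅓*216 = -72)
a = 0 (a = -94*0 = 0)
z(L) = -288 (z(L) = -72*4 = -288)
√(z(538) + a) = √(-288 + 0) = √(-288) = 12*I*√2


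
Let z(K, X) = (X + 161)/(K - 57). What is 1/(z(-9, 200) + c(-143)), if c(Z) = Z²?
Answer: 66/1349273 ≈ 4.8915e-5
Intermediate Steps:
z(K, X) = (161 + X)/(-57 + K)
1/(z(-9, 200) + c(-143)) = 1/((161 + 200)/(-57 - 9) + (-143)²) = 1/(361/(-66) + 20449) = 1/(-1/66*361 + 20449) = 1/(-361/66 + 20449) = 1/(1349273/66) = 66/1349273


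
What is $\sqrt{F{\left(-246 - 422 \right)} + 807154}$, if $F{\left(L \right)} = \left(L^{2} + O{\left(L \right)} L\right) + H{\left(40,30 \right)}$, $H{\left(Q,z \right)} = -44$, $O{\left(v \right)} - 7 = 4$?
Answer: $\sqrt{1245986} \approx 1116.2$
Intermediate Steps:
$O{\left(v \right)} = 11$ ($O{\left(v \right)} = 7 + 4 = 11$)
$F{\left(L \right)} = -44 + L^{2} + 11 L$ ($F{\left(L \right)} = \left(L^{2} + 11 L\right) - 44 = -44 + L^{2} + 11 L$)
$\sqrt{F{\left(-246 - 422 \right)} + 807154} = \sqrt{\left(-44 + \left(-246 - 422\right)^{2} + 11 \left(-246 - 422\right)\right) + 807154} = \sqrt{\left(-44 + \left(-668\right)^{2} + 11 \left(-668\right)\right) + 807154} = \sqrt{\left(-44 + 446224 - 7348\right) + 807154} = \sqrt{438832 + 807154} = \sqrt{1245986}$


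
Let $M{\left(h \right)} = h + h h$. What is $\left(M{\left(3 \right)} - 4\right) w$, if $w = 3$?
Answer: $24$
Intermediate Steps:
$M{\left(h \right)} = h + h^{2}$
$\left(M{\left(3 \right)} - 4\right) w = \left(3 \left(1 + 3\right) - 4\right) 3 = \left(3 \cdot 4 - 4\right) 3 = \left(12 - 4\right) 3 = 8 \cdot 3 = 24$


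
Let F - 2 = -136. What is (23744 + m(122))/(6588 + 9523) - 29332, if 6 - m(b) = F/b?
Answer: -28825190155/982771 ≈ -29331.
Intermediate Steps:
F = -134 (F = 2 - 136 = -134)
m(b) = 6 + 134/b (m(b) = 6 - (-134)/b = 6 + 134/b)
(23744 + m(122))/(6588 + 9523) - 29332 = (23744 + (6 + 134/122))/(6588 + 9523) - 29332 = (23744 + (6 + 134*(1/122)))/16111 - 29332 = (23744 + (6 + 67/61))*(1/16111) - 29332 = (23744 + 433/61)*(1/16111) - 29332 = (1448817/61)*(1/16111) - 29332 = 1448817/982771 - 29332 = -28825190155/982771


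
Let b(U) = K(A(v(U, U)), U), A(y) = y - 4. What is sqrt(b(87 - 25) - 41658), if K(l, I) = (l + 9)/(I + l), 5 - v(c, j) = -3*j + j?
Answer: 2*I*sqrt(364178386)/187 ≈ 204.1*I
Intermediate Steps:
v(c, j) = 5 + 2*j (v(c, j) = 5 - (-3*j + j) = 5 - (-2)*j = 5 + 2*j)
A(y) = -4 + y
K(l, I) = (9 + l)/(I + l)
b(U) = (10 + 2*U)/(1 + 3*U) (b(U) = (9 + (-4 + (5 + 2*U)))/(U + (-4 + (5 + 2*U))) = (9 + (1 + 2*U))/(U + (1 + 2*U)) = (10 + 2*U)/(1 + 3*U))
sqrt(b(87 - 25) - 41658) = sqrt(2*(5 + (87 - 25))/(1 + 3*(87 - 25)) - 41658) = sqrt(2*(5 + 62)/(1 + 3*62) - 41658) = sqrt(2*67/(1 + 186) - 41658) = sqrt(2*67/187 - 41658) = sqrt(2*(1/187)*67 - 41658) = sqrt(134/187 - 41658) = sqrt(-7789912/187) = 2*I*sqrt(364178386)/187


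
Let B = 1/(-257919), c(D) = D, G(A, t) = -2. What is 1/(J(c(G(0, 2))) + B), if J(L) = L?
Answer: -257919/515839 ≈ -0.50000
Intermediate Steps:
B = -1/257919 ≈ -3.8772e-6
1/(J(c(G(0, 2))) + B) = 1/(-2 - 1/257919) = 1/(-515839/257919) = -257919/515839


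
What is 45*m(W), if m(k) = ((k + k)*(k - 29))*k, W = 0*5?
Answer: 0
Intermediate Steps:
W = 0
m(k) = 2*k²*(-29 + k) (m(k) = ((2*k)*(-29 + k))*k = (2*k*(-29 + k))*k = 2*k²*(-29 + k))
45*m(W) = 45*(2*0²*(-29 + 0)) = 45*(2*0*(-29)) = 45*0 = 0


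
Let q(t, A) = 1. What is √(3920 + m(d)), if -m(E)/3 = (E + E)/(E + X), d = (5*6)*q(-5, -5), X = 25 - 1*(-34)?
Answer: 10*√310343/89 ≈ 62.594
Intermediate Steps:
X = 59 (X = 25 + 34 = 59)
d = 30 (d = (5*6)*1 = 30*1 = 30)
m(E) = -6*E/(59 + E) (m(E) = -3*(E + E)/(E + 59) = -3*2*E/(59 + E) = -6*E/(59 + E))
√(3920 + m(d)) = √(3920 - 6*30/(59 + 30)) = √(3920 - 6*30/89) = √(3920 - 6*30*1/89) = √(3920 - 180/89) = √(348700/89) = 10*√310343/89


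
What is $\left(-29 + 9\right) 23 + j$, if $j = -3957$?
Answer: $-4417$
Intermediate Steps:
$\left(-29 + 9\right) 23 + j = \left(-29 + 9\right) 23 - 3957 = \left(-20\right) 23 - 3957 = -460 - 3957 = -4417$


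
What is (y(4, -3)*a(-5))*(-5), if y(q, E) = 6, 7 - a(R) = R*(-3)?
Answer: 240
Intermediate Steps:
a(R) = 7 + 3*R (a(R) = 7 - R*(-3) = 7 - (-3)*R = 7 + 3*R)
(y(4, -3)*a(-5))*(-5) = (6*(7 + 3*(-5)))*(-5) = (6*(7 - 15))*(-5) = (6*(-8))*(-5) = -48*(-5) = 240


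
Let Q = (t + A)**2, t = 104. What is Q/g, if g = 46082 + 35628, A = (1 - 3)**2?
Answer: 5832/40855 ≈ 0.14275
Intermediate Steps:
A = 4 (A = (-2)**2 = 4)
Q = 11664 (Q = (104 + 4)**2 = 108**2 = 11664)
g = 81710
Q/g = 11664/81710 = 11664*(1/81710) = 5832/40855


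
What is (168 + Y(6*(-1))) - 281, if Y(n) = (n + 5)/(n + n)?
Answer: -1355/12 ≈ -112.92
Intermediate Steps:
Y(n) = (5 + n)/(2*n) (Y(n) = (5 + n)/((2*n)) = (5 + n)*(1/(2*n)) = (5 + n)/(2*n))
(168 + Y(6*(-1))) - 281 = (168 + (5 + 6*(-1))/(2*((6*(-1))))) - 281 = (168 + (½)*(5 - 6)/(-6)) - 281 = (168 + (½)*(-⅙)*(-1)) - 281 = (168 + 1/12) - 281 = 2017/12 - 281 = -1355/12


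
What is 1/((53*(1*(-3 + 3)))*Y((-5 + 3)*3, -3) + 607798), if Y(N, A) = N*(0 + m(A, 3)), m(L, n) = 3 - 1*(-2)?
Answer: 1/607798 ≈ 1.6453e-6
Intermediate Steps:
m(L, n) = 5 (m(L, n) = 3 + 2 = 5)
Y(N, A) = 5*N (Y(N, A) = N*(0 + 5) = N*5 = 5*N)
1/((53*(1*(-3 + 3)))*Y((-5 + 3)*3, -3) + 607798) = 1/((53*(1*(-3 + 3)))*(5*((-5 + 3)*3)) + 607798) = 1/((53*(1*0))*(5*(-2*3)) + 607798) = 1/((53*0)*(5*(-6)) + 607798) = 1/(0*(-30) + 607798) = 1/(0 + 607798) = 1/607798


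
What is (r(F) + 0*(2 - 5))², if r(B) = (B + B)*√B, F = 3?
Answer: 108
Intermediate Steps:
r(B) = 2*B^(3/2) (r(B) = (2*B)*√B = 2*B^(3/2))
(r(F) + 0*(2 - 5))² = (2*3^(3/2) + 0*(2 - 5))² = (2*(3*√3) + 0*(-3))² = (6*√3 + 0)² = (6*√3)² = 108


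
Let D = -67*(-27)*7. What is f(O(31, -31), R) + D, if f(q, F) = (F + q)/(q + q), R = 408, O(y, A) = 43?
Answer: 1089469/86 ≈ 12668.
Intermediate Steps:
f(q, F) = (F + q)/(2*q) (f(q, F) = (F + q)/((2*q)) = (F + q)*(1/(2*q)) = (F + q)/(2*q))
D = 12663 (D = 1809*7 = 12663)
f(O(31, -31), R) + D = (1/2)*(408 + 43)/43 + 12663 = (1/2)*(1/43)*451 + 12663 = 451/86 + 12663 = 1089469/86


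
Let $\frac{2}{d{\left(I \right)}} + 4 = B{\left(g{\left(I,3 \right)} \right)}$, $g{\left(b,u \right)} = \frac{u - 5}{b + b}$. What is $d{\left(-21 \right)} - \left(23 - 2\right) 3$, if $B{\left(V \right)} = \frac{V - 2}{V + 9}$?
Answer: $- \frac{50843}{801} \approx -63.474$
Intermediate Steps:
$g{\left(b,u \right)} = \frac{-5 + u}{2 b}$
$B{\left(V \right)} = \frac{-2 + V}{9 + V}$
$d{\left(I \right)} = \frac{2}{-4 + \frac{-2 - \frac{1}{I}}{9 - \frac{1}{I}}}$ ($d{\left(I \right)} = \frac{2}{-4 + \frac{-2 + \frac{-5 + 3}{2 I}}{9 + \frac{-5 + 3}{2 I}}} = \frac{2}{-4 + \frac{-2 + \frac{1}{2} \frac{1}{I} \left(-2\right)}{9 + \frac{1}{2} \frac{1}{I} \left(-2\right)}} = \frac{2}{-4 + \frac{-2 - \frac{1}{I}}{9 - \frac{1}{I}}}$)
$d{\left(-21 \right)} - \left(23 - 2\right) 3 = \frac{2 \left(1 - -189\right)}{-3 + 38 \left(-21\right)} - \left(23 - 2\right) 3 = \frac{2 \left(1 + 189\right)}{-3 - 798} - 21 \cdot 3 = 2 \frac{1}{-801} \cdot 190 - 63 = 2 \left(- \frac{1}{801}\right) 190 - 63 = - \frac{380}{801} - 63 = - \frac{50843}{801}$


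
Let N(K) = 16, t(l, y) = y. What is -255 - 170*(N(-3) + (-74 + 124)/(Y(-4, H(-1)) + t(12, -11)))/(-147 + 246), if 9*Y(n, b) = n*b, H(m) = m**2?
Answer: -2803895/10197 ≈ -274.97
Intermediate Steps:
Y(n, b) = b*n/9 (Y(n, b) = (n*b)/9 = (b*n)/9 = b*n/9)
-255 - 170*(N(-3) + (-74 + 124)/(Y(-4, H(-1)) + t(12, -11)))/(-147 + 246) = -255 - 170*(16 + (-74 + 124)/((1/9)*(-1)**2*(-4) - 11))/(-147 + 246) = -255 - 170*(16 + 50/((1/9)*1*(-4) - 11))/99 = -255 - 170*(16 + 50/(-4/9 - 11))/99 = -255 - 170*(16 + 50/(-103/9))/99 = -255 - 170*(16 + 50*(-9/103))/99 = -255 - 170*(16 - 450/103)/99 = -255 - 203660/(103*99) = -255 - 170*1198/10197 = -255 - 203660/10197 = -2803895/10197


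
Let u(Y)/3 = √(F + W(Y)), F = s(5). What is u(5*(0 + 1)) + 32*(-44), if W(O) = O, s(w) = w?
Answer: -1408 + 3*√10 ≈ -1398.5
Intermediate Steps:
F = 5
u(Y) = 3*√(5 + Y)
u(5*(0 + 1)) + 32*(-44) = 3*√(5 + 5*(0 + 1)) + 32*(-44) = 3*√(5 + 5*1) - 1408 = 3*√(5 + 5) - 1408 = 3*√10 - 1408 = -1408 + 3*√10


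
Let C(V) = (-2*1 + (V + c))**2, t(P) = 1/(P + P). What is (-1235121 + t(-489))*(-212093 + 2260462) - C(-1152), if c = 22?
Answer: -2474325184441763/978 ≈ -2.5300e+12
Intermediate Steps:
t(P) = 1/(2*P)
C(V) = (20 + V)**2 (C(V) = (-2*1 + (V + 22))**2 = (-2 + (22 + V))**2 = (20 + V)**2)
(-1235121 + t(-489))*(-212093 + 2260462) - C(-1152) = (-1235121 + (1/2)/(-489))*(-212093 + 2260462) - (20 - 1152)**2 = (-1235121 + (1/2)*(-1/489))*2048369 - 1*(-1132)**2 = (-1235121 - 1/978)*2048369 - 1*1281424 = -1207948339/978*2048369 - 1281424 = -2474323931209091/978 - 1281424 = -2474325184441763/978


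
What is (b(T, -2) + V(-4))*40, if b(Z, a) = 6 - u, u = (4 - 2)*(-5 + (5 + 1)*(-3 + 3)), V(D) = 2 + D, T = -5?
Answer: 560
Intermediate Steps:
u = -10 (u = 2*(-5 + 6*0) = 2*(-5 + 0) = 2*(-5) = -10)
b(Z, a) = 16 (b(Z, a) = 6 - 1*(-10) = 6 + 10 = 16)
(b(T, -2) + V(-4))*40 = (16 + (2 - 4))*40 = (16 - 2)*40 = 14*40 = 560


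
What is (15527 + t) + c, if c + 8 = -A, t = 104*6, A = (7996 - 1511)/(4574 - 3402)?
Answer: 18913111/1172 ≈ 16137.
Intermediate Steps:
A = 6485/1172 ≈ 5.5333
t = 624
c = -15861/1172 (c = -8 - 1*6485/1172 = -8 - 6485/1172 = -15861/1172 ≈ -13.533)
(15527 + t) + c = (15527 + 624) - 15861/1172 = 16151 - 15861/1172 = 18913111/1172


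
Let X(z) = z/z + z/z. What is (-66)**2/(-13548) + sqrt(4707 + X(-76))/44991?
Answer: -363/1129 + sqrt(4709)/44991 ≈ -0.32000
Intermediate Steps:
X(z) = 2 (X(z) = 1 + 1 = 2)
(-66)**2/(-13548) + sqrt(4707 + X(-76))/44991 = (-66)**2/(-13548) + sqrt(4707 + 2)/44991 = 4356*(-1/13548) + sqrt(4709)*(1/44991) = -363/1129 + sqrt(4709)/44991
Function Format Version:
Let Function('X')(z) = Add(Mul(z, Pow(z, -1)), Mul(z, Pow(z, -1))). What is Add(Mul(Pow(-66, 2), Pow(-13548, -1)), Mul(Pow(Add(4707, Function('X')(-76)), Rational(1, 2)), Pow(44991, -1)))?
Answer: Add(Rational(-363, 1129), Mul(Rational(1, 44991), Pow(4709, Rational(1, 2)))) ≈ -0.32000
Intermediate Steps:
Function('X')(z) = 2 (Function('X')(z) = Add(1, 1) = 2)
Add(Mul(Pow(-66, 2), Pow(-13548, -1)), Mul(Pow(Add(4707, Function('X')(-76)), Rational(1, 2)), Pow(44991, -1))) = Add(Mul(Pow(-66, 2), Pow(-13548, -1)), Mul(Pow(Add(4707, 2), Rational(1, 2)), Pow(44991, -1))) = Add(Mul(4356, Rational(-1, 13548)), Mul(Pow(4709, Rational(1, 2)), Rational(1, 44991))) = Add(Rational(-363, 1129), Mul(Rational(1, 44991), Pow(4709, Rational(1, 2))))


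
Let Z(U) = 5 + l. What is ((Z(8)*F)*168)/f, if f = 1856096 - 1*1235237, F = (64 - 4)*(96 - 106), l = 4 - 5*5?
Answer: 537600/206953 ≈ 2.5977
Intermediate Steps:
l = -21 (l = 4 - 25 = -21)
F = -600 (F = 60*(-10) = -600)
Z(U) = -16 (Z(U) = 5 - 21 = -16)
f = 620859 (f = 1856096 - 1235237 = 620859)
((Z(8)*F)*168)/f = (-16*(-600)*168)/620859 = (9600*168)*(1/620859) = 1612800*(1/620859) = 537600/206953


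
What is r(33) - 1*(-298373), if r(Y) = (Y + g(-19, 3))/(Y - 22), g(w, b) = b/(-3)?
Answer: 3282135/11 ≈ 2.9838e+5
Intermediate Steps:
g(w, b) = -b/3 (g(w, b) = b*(-⅓) = -b/3)
r(Y) = (-1 + Y)/(-22 + Y) (r(Y) = (Y - ⅓*3)/(Y - 22) = (Y - 1)/(-22 + Y) = (-1 + Y)/(-22 + Y))
r(33) - 1*(-298373) = (-1 + 33)/(-22 + 33) - 1*(-298373) = 32/11 + 298373 = 3282135/11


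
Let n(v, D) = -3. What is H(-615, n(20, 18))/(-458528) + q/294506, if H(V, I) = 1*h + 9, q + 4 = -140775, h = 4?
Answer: -32277470945/67519623584 ≈ -0.47805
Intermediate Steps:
q = -140779 (q = -4 - 140775 = -140779)
H(V, I) = 13 (H(V, I) = 1*4 + 9 = 4 + 9 = 13)
H(-615, n(20, 18))/(-458528) + q/294506 = 13/(-458528) - 140779/294506 = 13*(-1/458528) - 140779*1/294506 = -13/458528 - 140779/294506 = -32277470945/67519623584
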